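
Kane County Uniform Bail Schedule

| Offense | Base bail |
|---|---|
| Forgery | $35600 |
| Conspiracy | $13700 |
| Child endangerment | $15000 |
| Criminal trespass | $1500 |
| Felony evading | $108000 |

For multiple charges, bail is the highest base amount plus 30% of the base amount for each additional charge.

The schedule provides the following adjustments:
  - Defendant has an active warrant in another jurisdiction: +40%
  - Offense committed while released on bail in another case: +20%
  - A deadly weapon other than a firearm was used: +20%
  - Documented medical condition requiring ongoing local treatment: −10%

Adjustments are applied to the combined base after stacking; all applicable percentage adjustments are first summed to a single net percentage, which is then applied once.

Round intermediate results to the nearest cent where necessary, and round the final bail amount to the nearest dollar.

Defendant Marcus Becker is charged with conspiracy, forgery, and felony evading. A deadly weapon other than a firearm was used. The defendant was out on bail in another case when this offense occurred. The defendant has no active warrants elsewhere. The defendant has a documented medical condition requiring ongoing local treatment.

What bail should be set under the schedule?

Base amounts from the schedule: conspiracy $13700; forgery $35600; felony evading $108000.
Stacking rule: highest base plus 30% of each additional charge. Highest is felony evading at $108000. Additional: $13700 × 30% = $4110; $35600 × 30% = $10680. Combined base = $108000 + $14790 = $122790.
Net percentage adjustment: +20% +20% −10% = +30%. $122790 × 1.3 = $159627.

$159627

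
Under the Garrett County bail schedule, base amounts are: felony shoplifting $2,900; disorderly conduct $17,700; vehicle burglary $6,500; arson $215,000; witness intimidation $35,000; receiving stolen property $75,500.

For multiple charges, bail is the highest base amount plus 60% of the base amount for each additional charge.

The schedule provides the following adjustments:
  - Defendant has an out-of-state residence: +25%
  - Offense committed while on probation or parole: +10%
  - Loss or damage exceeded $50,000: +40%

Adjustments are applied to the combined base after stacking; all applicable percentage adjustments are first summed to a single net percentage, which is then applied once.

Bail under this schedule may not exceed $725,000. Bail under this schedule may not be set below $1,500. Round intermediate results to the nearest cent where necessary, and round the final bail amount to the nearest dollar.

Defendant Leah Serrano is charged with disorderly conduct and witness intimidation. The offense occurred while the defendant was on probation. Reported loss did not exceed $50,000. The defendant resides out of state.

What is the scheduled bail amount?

$61,587

Base amounts from the schedule: disorderly conduct $17,700; witness intimidation $35,000.
Stacking rule: highest base plus 60% of each additional charge. Highest is witness intimidation at $35,000. Additional: $17,700 × 60% = $10,620. Combined base = $35,000 + $10,620 = $45,620.
Net percentage adjustment: +25% +10% = +35%. $45,620 × 1.35 = $61,587.
$61,587 is within the $725,000 maximum.
$61,587 is at or above the $1,500 minimum.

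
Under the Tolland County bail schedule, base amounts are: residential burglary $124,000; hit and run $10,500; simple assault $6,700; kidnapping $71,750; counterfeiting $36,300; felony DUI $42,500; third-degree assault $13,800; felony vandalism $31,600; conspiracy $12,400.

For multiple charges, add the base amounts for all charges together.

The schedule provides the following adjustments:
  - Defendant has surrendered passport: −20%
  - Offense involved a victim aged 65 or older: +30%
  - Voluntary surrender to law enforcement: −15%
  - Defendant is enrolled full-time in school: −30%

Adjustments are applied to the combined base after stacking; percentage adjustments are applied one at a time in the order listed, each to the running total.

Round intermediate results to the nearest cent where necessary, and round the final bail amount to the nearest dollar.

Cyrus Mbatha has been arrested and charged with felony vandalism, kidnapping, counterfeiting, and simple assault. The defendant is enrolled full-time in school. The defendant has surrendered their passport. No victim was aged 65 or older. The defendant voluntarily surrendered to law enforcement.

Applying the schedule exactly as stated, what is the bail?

Base amounts from the schedule: felony vandalism $31,600; kidnapping $71,750; counterfeiting $36,300; simple assault $6,700.
Stacking rule: sum of all bases. $31,600 + $71,750 + $36,300 + $6,700 = $146,350.
Defendant has surrendered passport (−20%): $146,350 × 0.8 = $117,080.
Voluntary surrender to law enforcement (−15%): $117,080 × 0.85 = $99,518.
Defendant is enrolled full-time in school (−30%): $99,518 × 0.7 = $69,662.60.
Rounded to the nearest dollar: $69,663.

$69,663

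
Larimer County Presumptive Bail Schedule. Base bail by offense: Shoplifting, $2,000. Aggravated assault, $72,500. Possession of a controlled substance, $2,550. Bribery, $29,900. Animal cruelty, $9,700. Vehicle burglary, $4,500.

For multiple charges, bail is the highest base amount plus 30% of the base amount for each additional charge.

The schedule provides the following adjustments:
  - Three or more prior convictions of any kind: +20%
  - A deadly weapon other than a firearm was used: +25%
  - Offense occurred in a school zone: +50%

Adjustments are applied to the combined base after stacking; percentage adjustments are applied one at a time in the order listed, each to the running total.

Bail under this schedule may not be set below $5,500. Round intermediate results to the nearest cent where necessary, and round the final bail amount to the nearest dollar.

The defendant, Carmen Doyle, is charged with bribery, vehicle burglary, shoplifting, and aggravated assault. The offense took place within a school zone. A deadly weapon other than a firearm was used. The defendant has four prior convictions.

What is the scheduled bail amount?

Base amounts from the schedule: bribery $29,900; vehicle burglary $4,500; shoplifting $2,000; aggravated assault $72,500.
Stacking rule: highest base plus 30% of each additional charge. Highest is aggravated assault at $72,500. Additional: $29,900 × 30% = $8,970; $4,500 × 30% = $1,350; $2,000 × 30% = $600. Combined base = $72,500 + $10,920 = $83,420.
Three or more prior convictions of any kind (+20%): $83,420 × 1.2 = $100,104.
A deadly weapon other than a firearm was used (+25%): $100,104 × 1.25 = $125,130.
Offense occurred in a school zone (+50%): $125,130 × 1.5 = $187,695.
$187,695 is at or above the $5,500 minimum.

$187,695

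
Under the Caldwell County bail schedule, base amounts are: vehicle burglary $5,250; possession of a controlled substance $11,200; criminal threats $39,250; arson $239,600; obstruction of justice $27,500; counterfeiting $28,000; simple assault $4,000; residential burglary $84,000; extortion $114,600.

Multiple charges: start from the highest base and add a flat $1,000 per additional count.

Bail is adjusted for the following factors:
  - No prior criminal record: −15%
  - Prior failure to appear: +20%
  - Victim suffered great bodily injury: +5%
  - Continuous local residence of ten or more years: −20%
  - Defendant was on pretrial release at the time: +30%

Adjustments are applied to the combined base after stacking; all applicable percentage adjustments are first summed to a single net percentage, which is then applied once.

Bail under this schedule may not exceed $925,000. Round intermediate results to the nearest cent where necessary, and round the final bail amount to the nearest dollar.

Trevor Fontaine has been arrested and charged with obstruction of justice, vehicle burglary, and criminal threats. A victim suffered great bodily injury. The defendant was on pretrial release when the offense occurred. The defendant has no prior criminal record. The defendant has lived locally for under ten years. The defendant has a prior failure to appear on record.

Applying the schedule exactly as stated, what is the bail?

Base amounts from the schedule: obstruction of justice $27,500; vehicle burglary $5,250; criminal threats $39,250.
Stacking rule: highest base plus $1,000 per additional charge. Highest is criminal threats at $39,250; 2 additional charges → +$2,000. Combined base = $41,250.
Net percentage adjustment: −15% +20% +5% +30% = +40%. $41,250 × 1.4 = $57,750.
$57,750 is within the $925,000 maximum.

$57,750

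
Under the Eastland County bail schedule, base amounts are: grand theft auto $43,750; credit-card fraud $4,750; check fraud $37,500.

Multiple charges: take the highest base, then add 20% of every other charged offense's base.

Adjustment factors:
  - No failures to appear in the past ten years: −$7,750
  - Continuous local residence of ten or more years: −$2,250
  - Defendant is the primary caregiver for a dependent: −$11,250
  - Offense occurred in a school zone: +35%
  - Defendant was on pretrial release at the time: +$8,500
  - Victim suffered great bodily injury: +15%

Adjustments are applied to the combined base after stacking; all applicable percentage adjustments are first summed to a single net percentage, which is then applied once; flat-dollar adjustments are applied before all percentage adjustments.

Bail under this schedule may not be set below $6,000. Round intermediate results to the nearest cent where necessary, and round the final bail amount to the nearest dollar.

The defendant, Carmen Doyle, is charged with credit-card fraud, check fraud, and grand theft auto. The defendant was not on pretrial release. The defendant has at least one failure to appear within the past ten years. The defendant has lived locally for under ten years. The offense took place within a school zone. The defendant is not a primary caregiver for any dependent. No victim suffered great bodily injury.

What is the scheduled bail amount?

$70,470

Base amounts from the schedule: credit-card fraud $4,750; check fraud $37,500; grand theft auto $43,750.
Stacking rule: highest base plus 20% of each additional charge. Highest is grand theft auto at $43,750. Additional: $4,750 × 20% = $950; $37,500 × 20% = $7,500. Combined base = $43,750 + $8,450 = $52,200.
Offense occurred in a school zone (+35%): $52,200 × 1.35 = $70,470.
$70,470 is at or above the $6,000 minimum.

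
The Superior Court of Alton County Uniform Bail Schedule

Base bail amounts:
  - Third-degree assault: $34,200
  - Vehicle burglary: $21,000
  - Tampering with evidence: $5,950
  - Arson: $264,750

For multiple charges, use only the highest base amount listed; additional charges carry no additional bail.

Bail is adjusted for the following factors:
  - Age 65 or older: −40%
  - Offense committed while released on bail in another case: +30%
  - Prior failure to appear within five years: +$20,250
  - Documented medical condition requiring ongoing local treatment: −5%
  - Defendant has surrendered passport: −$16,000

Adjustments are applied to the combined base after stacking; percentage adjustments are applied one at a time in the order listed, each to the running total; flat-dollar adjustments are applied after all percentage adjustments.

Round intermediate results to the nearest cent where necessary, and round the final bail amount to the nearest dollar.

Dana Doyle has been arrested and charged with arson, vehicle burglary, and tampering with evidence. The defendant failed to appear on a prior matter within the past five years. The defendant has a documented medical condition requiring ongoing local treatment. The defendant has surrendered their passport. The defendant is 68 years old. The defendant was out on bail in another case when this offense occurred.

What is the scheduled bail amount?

Base amounts from the schedule: arson $264,750; vehicle burglary $21,000; tampering with evidence $5,950.
Stacking rule: use the highest base only. Highest is arson at $264,750. Combined base = $264,750.
Age 65 or older (−40%): $264,750 × 0.6 = $158,850.
Offense committed while released on bail in another case (+30%): $158,850 × 1.3 = $206,505.
Documented medical condition requiring ongoing local treatment (−5%): $206,505 × 0.95 = $196,179.75.
Prior failure to appear within five years (+$20,250 flat): $196,179.75 + $20,250 = $216,429.75.
Defendant has surrendered passport (−$16,000 flat): $216,429.75 − $16,000 = $200,429.75.
Rounded to the nearest dollar: $200,430.

$200,430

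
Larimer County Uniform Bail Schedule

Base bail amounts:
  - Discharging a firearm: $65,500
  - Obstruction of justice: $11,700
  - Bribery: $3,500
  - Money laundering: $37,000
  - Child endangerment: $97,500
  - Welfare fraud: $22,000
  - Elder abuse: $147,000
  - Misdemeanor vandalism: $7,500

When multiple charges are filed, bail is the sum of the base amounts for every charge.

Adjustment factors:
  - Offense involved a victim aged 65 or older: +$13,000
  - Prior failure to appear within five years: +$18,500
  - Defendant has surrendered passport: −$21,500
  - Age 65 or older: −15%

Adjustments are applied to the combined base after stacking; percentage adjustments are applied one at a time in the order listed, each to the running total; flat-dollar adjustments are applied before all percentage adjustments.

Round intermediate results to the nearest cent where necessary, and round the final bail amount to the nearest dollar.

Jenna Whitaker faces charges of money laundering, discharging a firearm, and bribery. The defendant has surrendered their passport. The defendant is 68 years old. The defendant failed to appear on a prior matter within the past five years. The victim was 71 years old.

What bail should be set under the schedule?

Base amounts from the schedule: money laundering $37,000; discharging a firearm $65,500; bribery $3,500.
Stacking rule: sum of all bases. $37,000 + $65,500 + $3,500 = $106,000.
Offense involved a victim aged 65 or older (+$13,000 flat): $106,000 + $13,000 = $119,000.
Prior failure to appear within five years (+$18,500 flat): $119,000 + $18,500 = $137,500.
Defendant has surrendered passport (−$21,500 flat): $137,500 − $21,500 = $116,000.
Age 65 or older (−15%): $116,000 × 0.85 = $98,600.

$98,600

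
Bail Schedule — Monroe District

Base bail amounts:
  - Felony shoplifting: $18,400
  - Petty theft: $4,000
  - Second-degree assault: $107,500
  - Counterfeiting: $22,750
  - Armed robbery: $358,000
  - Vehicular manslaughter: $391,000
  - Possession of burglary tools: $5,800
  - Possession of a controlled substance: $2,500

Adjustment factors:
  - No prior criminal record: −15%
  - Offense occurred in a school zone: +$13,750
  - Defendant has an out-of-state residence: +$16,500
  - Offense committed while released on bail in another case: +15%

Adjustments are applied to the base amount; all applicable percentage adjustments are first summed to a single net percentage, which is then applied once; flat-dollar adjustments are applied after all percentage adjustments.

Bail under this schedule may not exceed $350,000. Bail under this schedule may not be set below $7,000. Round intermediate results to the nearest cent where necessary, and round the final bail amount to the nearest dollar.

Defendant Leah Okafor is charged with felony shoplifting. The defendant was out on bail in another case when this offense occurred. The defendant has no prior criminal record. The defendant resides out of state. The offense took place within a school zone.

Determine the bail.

$48,650

Base amounts from the schedule: felony shoplifting $18,400.
Single charge. Combined base = $18,400.
Net percentage adjustment: −15% +15% = +0%. $18,400 × 1 = $18,400.
Offense occurred in a school zone (+$13,750 flat): $18,400 + $13,750 = $32,150.
Defendant has an out-of-state residence (+$16,500 flat): $32,150 + $16,500 = $48,650.
$48,650 is within the $350,000 maximum.
$48,650 is at or above the $7,000 minimum.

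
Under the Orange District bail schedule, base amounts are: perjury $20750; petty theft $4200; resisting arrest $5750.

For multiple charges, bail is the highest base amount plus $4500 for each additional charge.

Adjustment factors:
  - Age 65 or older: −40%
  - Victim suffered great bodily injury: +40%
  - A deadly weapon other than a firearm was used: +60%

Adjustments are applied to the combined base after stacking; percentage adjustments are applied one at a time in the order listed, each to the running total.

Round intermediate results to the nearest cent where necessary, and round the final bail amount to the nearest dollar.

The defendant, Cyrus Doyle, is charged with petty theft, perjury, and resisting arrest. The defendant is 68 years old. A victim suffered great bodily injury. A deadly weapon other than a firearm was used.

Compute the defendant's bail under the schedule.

Base amounts from the schedule: petty theft $4200; perjury $20750; resisting arrest $5750.
Stacking rule: highest base plus $4500 per additional charge. Highest is perjury at $20750; 2 additional charges → +$9000. Combined base = $29750.
Age 65 or older (−40%): $29750 × 0.6 = $17850.
Victim suffered great bodily injury (+40%): $17850 × 1.4 = $24990.
A deadly weapon other than a firearm was used (+60%): $24990 × 1.6 = $39984.

$39984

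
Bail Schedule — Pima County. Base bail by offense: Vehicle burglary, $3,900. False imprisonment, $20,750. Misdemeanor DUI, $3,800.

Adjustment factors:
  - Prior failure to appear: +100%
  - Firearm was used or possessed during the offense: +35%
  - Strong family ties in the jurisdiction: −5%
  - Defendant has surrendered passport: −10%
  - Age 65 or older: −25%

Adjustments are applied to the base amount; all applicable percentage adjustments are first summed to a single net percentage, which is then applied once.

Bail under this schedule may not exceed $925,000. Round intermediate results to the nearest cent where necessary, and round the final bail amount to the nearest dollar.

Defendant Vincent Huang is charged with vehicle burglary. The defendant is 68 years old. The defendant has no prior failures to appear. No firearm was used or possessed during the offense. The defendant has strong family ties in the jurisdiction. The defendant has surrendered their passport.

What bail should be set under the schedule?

Base amounts from the schedule: vehicle burglary $3,900.
Single charge. Combined base = $3,900.
Net percentage adjustment: −5% −10% −25% = −40%. $3,900 × 0.6 = $2,340.
$2,340 is within the $925,000 maximum.

$2,340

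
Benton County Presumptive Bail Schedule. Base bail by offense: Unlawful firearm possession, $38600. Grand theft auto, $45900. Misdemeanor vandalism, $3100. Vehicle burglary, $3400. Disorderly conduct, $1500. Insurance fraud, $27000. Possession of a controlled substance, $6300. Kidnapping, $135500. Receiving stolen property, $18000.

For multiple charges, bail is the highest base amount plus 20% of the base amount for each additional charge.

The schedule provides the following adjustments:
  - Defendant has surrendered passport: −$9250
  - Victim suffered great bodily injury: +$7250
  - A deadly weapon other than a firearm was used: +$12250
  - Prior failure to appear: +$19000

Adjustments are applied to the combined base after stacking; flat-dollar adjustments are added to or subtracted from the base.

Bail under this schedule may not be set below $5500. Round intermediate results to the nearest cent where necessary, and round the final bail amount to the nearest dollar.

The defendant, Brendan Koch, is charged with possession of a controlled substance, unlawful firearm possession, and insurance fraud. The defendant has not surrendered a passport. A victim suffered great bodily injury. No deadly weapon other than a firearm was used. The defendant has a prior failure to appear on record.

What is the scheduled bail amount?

$71510

Base amounts from the schedule: possession of a controlled substance $6300; unlawful firearm possession $38600; insurance fraud $27000.
Stacking rule: highest base plus 20% of each additional charge. Highest is unlawful firearm possession at $38600. Additional: $6300 × 20% = $1260; $27000 × 20% = $5400. Combined base = $38600 + $6660 = $45260.
Victim suffered great bodily injury (+$7250 flat): $45260 + $7250 = $52510.
Prior failure to appear (+$19000 flat): $52510 + $19000 = $71510.
$71510 is at or above the $5500 minimum.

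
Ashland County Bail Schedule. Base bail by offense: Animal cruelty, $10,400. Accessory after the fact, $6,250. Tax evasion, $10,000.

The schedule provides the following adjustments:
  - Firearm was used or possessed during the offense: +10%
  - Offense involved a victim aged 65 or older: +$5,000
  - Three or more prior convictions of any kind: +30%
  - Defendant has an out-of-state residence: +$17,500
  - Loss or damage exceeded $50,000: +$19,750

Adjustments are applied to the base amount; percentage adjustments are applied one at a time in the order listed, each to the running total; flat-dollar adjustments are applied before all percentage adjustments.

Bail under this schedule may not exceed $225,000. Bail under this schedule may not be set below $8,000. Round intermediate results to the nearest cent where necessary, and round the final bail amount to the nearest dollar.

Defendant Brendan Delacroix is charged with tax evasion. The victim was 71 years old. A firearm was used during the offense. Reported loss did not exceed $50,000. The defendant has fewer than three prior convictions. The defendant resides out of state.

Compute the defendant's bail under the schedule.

Base amounts from the schedule: tax evasion $10,000.
Single charge. Combined base = $10,000.
Offense involved a victim aged 65 or older (+$5,000 flat): $10,000 + $5,000 = $15,000.
Defendant has an out-of-state residence (+$17,500 flat): $15,000 + $17,500 = $32,500.
Firearm was used or possessed during the offense (+10%): $32,500 × 1.1 = $35,750.
$35,750 is within the $225,000 maximum.
$35,750 is at or above the $8,000 minimum.

$35,750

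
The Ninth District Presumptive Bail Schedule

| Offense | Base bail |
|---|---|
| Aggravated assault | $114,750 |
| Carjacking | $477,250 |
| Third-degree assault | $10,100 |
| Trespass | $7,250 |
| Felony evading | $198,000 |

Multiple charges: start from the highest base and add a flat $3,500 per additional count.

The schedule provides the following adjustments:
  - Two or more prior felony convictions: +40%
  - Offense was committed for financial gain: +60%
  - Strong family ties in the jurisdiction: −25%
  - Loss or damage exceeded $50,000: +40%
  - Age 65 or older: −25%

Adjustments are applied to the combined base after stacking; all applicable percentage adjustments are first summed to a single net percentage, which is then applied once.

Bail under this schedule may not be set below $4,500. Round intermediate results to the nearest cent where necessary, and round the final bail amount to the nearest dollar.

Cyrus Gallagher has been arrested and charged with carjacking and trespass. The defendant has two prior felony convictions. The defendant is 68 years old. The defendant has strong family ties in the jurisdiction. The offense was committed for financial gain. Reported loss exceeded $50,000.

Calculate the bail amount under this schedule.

Base amounts from the schedule: carjacking $477,250; trespass $7,250.
Stacking rule: highest base plus $3,500 per additional charge. Highest is carjacking at $477,250; 1 additional charge → +$3,500. Combined base = $480,750.
Net percentage adjustment: +40% +60% −25% +40% −25% = +90%. $480,750 × 1.9 = $913,425.
$913,425 is at or above the $4,500 minimum.

$913,425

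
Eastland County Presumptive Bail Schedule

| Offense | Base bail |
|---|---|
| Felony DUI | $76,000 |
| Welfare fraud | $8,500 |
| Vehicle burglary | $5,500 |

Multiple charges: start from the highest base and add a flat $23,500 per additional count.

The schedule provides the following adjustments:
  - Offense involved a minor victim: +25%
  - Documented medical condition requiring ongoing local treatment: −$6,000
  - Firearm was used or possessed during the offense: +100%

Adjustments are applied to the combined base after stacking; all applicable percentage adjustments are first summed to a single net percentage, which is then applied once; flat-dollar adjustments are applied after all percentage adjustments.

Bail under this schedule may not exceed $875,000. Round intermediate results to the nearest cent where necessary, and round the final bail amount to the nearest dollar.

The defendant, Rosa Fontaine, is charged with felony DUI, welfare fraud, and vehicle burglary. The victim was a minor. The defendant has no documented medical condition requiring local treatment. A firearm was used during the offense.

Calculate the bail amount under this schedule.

Base amounts from the schedule: felony DUI $76,000; welfare fraud $8,500; vehicle burglary $5,500.
Stacking rule: highest base plus $23,500 per additional charge. Highest is felony DUI at $76,000; 2 additional charges → +$47,000. Combined base = $123,000.
Net percentage adjustment: +25% +100% = +125%. $123,000 × 2.25 = $276,750.
$276,750 is within the $875,000 maximum.

$276,750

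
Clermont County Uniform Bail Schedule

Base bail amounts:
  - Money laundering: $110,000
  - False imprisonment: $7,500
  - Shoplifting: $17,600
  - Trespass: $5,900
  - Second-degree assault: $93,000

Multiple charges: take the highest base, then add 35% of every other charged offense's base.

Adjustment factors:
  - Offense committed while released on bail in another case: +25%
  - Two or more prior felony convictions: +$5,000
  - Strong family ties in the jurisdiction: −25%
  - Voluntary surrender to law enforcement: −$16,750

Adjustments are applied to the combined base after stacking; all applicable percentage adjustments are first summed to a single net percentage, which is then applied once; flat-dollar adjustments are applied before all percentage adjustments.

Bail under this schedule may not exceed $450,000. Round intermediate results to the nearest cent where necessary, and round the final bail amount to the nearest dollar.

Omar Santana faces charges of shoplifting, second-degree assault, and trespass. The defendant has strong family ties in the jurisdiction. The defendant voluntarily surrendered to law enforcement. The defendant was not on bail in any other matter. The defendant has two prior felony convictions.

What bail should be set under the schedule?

Base amounts from the schedule: shoplifting $17,600; second-degree assault $93,000; trespass $5,900.
Stacking rule: highest base plus 35% of each additional charge. Highest is second-degree assault at $93,000. Additional: $17,600 × 35% = $6,160; $5,900 × 35% = $2,065. Combined base = $93,000 + $8,225 = $101,225.
Two or more prior felony convictions (+$5,000 flat): $101,225 + $5,000 = $106,225.
Voluntary surrender to law enforcement (−$16,750 flat): $106,225 − $16,750 = $89,475.
Strong family ties in the jurisdiction (−25%): $89,475 × 0.75 = $67,106.25.
$67,106.25 is within the $450,000 maximum.
Rounded to the nearest dollar: $67,106.

$67,106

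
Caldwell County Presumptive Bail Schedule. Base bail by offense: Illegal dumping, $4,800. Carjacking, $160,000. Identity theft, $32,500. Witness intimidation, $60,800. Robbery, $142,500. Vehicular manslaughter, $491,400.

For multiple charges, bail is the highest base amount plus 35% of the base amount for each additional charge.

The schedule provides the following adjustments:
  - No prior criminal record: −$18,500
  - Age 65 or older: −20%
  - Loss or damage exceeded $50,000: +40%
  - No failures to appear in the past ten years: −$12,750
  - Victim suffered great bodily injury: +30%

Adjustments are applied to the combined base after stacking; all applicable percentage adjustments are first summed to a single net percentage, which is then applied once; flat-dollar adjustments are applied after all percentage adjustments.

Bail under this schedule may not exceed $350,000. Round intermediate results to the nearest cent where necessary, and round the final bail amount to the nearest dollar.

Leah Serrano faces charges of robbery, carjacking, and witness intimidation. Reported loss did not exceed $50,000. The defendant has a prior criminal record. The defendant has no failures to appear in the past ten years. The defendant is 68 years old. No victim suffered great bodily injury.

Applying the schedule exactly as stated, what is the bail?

Base amounts from the schedule: robbery $142,500; carjacking $160,000; witness intimidation $60,800.
Stacking rule: highest base plus 35% of each additional charge. Highest is carjacking at $160,000. Additional: $142,500 × 35% = $49,875; $60,800 × 35% = $21,280. Combined base = $160,000 + $71,155 = $231,155.
Age 65 or older (−20%): $231,155 × 0.8 = $184,924.
No failures to appear in the past ten years (−$12,750 flat): $184,924 − $12,750 = $172,174.
$172,174 is within the $350,000 maximum.

$172,174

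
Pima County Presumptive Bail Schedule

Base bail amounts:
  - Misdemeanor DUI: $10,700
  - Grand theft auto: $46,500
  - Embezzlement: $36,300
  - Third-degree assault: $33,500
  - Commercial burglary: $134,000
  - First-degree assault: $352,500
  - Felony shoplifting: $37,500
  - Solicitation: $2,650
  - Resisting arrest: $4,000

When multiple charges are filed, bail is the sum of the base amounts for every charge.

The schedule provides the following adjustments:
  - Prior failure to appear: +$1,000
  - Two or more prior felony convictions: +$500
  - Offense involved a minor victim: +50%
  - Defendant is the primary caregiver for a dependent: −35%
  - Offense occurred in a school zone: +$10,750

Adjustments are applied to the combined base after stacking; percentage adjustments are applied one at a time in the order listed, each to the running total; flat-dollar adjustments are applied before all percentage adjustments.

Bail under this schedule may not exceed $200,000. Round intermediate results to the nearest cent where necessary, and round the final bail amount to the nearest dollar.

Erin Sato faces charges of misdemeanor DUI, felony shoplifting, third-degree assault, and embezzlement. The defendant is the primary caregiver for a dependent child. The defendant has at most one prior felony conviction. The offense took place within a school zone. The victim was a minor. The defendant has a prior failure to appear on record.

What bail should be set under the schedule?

Base amounts from the schedule: misdemeanor DUI $10,700; felony shoplifting $37,500; third-degree assault $33,500; embezzlement $36,300.
Stacking rule: sum of all bases. $10,700 + $37,500 + $33,500 + $36,300 = $118,000.
Prior failure to appear (+$1,000 flat): $118,000 + $1,000 = $119,000.
Offense occurred in a school zone (+$10,750 flat): $119,000 + $10,750 = $129,750.
Offense involved a minor victim (+50%): $129,750 × 1.5 = $194,625.
Defendant is the primary caregiver for a dependent (−35%): $194,625 × 0.65 = $126,506.25.
$126,506.25 is within the $200,000 maximum.
Rounded to the nearest dollar: $126,506.

$126,506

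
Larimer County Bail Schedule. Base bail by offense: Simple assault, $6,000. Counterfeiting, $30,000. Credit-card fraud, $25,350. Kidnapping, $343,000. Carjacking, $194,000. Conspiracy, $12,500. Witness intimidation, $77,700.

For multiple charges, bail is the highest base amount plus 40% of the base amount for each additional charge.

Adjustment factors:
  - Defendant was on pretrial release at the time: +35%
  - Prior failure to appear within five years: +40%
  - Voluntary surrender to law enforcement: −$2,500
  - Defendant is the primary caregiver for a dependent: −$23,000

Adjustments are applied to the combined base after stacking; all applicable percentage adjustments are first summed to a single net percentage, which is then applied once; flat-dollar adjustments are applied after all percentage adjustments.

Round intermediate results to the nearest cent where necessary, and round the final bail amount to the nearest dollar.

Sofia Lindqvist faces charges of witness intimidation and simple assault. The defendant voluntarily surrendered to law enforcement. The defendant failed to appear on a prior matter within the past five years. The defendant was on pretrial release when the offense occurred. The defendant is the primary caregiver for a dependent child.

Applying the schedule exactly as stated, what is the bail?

$114,675

Base amounts from the schedule: witness intimidation $77,700; simple assault $6,000.
Stacking rule: highest base plus 40% of each additional charge. Highest is witness intimidation at $77,700. Additional: $6,000 × 40% = $2,400. Combined base = $77,700 + $2,400 = $80,100.
Net percentage adjustment: +35% +40% = +75%. $80,100 × 1.75 = $140,175.
Voluntary surrender to law enforcement (−$2,500 flat): $140,175 − $2,500 = $137,675.
Defendant is the primary caregiver for a dependent (−$23,000 flat): $137,675 − $23,000 = $114,675.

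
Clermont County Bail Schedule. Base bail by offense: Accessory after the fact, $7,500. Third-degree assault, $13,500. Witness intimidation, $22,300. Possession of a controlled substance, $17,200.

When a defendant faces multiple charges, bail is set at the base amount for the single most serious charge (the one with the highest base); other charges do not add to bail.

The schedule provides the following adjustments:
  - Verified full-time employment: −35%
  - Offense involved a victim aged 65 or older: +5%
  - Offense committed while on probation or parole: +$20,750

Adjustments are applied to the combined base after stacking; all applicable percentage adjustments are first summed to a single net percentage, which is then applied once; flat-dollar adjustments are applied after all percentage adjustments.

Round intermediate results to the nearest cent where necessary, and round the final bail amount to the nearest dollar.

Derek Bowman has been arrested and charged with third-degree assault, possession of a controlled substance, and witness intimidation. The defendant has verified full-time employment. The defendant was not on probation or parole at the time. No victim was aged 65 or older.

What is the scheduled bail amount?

Base amounts from the schedule: third-degree assault $13,500; possession of a controlled substance $17,200; witness intimidation $22,300.
Stacking rule: use the highest base only. Highest is witness intimidation at $22,300. Combined base = $22,300.
Verified full-time employment (−35%): $22,300 × 0.65 = $14,495.

$14,495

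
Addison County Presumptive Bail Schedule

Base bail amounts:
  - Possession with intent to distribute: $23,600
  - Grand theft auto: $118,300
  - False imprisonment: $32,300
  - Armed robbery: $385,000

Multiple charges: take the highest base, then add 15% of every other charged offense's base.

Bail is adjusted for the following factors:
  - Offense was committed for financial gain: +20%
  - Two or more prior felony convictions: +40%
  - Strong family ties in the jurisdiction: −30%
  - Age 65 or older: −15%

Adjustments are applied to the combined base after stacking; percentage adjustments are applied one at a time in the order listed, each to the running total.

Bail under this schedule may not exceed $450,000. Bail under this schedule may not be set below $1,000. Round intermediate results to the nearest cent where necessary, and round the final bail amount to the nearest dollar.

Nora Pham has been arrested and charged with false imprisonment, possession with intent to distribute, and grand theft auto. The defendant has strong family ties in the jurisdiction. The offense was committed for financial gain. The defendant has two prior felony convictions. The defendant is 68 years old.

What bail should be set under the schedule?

Base amounts from the schedule: false imprisonment $32,300; possession with intent to distribute $23,600; grand theft auto $118,300.
Stacking rule: highest base plus 15% of each additional charge. Highest is grand theft auto at $118,300. Additional: $32,300 × 15% = $4,845; $23,600 × 15% = $3,540. Combined base = $118,300 + $8,385 = $126,685.
Offense was committed for financial gain (+20%): $126,685 × 1.2 = $152,022.
Two or more prior felony convictions (+40%): $152,022 × 1.4 = $212,830.80.
Strong family ties in the jurisdiction (−30%): $212,830.80 × 0.7 = $148,981.56.
Age 65 or older (−15%): $148,981.56 × 0.85 = $126,634.33.
$126,634.33 is within the $450,000 maximum.
$126,634.33 is at or above the $1,000 minimum.
Rounded to the nearest dollar: $126,634.

$126,634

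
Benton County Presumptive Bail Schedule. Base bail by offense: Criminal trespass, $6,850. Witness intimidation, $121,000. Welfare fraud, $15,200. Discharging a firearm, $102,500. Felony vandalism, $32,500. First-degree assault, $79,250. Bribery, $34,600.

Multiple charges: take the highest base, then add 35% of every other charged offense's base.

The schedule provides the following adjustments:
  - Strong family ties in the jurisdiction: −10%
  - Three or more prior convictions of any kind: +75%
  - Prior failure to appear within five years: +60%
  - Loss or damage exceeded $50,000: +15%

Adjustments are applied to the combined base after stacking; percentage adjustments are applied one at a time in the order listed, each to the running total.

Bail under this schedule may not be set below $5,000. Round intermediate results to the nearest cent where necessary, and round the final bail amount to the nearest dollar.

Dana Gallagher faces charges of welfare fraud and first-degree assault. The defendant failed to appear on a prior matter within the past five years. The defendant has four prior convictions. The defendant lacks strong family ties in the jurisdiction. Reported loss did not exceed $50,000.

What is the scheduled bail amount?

$236,796

Base amounts from the schedule: welfare fraud $15,200; first-degree assault $79,250.
Stacking rule: highest base plus 35% of each additional charge. Highest is first-degree assault at $79,250. Additional: $15,200 × 35% = $5,320. Combined base = $79,250 + $5,320 = $84,570.
Three or more prior convictions of any kind (+75%): $84,570 × 1.75 = $147,997.50.
Prior failure to appear within five years (+60%): $147,997.50 × 1.6 = $236,796.
$236,796 is at or above the $5,000 minimum.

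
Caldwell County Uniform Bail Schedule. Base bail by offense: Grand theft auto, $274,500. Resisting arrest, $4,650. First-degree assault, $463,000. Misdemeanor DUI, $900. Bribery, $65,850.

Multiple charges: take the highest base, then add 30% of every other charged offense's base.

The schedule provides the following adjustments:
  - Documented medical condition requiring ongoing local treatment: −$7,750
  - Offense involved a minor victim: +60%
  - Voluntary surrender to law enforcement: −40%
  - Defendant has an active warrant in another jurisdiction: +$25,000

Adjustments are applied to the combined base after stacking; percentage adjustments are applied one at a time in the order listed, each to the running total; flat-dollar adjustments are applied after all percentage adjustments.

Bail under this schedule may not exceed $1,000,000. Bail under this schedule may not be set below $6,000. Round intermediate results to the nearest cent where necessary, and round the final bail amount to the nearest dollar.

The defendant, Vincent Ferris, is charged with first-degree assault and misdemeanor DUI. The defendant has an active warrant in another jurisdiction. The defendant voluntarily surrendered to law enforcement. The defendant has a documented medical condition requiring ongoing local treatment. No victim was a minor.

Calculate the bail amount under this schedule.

Base amounts from the schedule: first-degree assault $463,000; misdemeanor DUI $900.
Stacking rule: highest base plus 30% of each additional charge. Highest is first-degree assault at $463,000. Additional: $900 × 30% = $270. Combined base = $463,000 + $270 = $463,270.
Voluntary surrender to law enforcement (−40%): $463,270 × 0.6 = $277,962.
Documented medical condition requiring ongoing local treatment (−$7,750 flat): $277,962 − $7,750 = $270,212.
Defendant has an active warrant in another jurisdiction (+$25,000 flat): $270,212 + $25,000 = $295,212.
$295,212 is within the $1,000,000 maximum.
$295,212 is at or above the $6,000 minimum.

$295,212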